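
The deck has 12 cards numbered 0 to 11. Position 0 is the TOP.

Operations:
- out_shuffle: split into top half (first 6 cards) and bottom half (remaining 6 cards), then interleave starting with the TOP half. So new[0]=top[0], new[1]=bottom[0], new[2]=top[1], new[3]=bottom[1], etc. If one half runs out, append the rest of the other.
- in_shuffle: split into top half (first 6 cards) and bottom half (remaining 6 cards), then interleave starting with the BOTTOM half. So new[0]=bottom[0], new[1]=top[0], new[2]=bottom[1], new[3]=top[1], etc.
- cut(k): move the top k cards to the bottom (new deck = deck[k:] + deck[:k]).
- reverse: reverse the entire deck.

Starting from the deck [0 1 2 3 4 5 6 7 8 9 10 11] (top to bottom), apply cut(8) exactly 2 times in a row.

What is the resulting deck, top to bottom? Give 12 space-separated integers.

After op 1 (cut(8)): [8 9 10 11 0 1 2 3 4 5 6 7]
After op 2 (cut(8)): [4 5 6 7 8 9 10 11 0 1 2 3]

Answer: 4 5 6 7 8 9 10 11 0 1 2 3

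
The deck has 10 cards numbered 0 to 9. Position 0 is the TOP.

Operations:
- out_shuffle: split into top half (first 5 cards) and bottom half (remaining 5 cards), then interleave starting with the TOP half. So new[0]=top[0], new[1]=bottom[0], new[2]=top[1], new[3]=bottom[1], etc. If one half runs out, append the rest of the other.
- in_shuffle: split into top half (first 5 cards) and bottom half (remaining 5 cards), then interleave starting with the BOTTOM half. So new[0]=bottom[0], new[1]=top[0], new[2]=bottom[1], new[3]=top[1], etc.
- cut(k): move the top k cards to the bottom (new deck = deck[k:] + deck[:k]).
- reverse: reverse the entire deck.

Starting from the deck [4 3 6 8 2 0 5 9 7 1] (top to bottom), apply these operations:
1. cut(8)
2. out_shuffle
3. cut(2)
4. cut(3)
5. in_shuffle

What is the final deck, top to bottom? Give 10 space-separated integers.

Answer: 7 0 8 3 1 5 2 6 4 9

Derivation:
After op 1 (cut(8)): [7 1 4 3 6 8 2 0 5 9]
After op 2 (out_shuffle): [7 8 1 2 4 0 3 5 6 9]
After op 3 (cut(2)): [1 2 4 0 3 5 6 9 7 8]
After op 4 (cut(3)): [0 3 5 6 9 7 8 1 2 4]
After op 5 (in_shuffle): [7 0 8 3 1 5 2 6 4 9]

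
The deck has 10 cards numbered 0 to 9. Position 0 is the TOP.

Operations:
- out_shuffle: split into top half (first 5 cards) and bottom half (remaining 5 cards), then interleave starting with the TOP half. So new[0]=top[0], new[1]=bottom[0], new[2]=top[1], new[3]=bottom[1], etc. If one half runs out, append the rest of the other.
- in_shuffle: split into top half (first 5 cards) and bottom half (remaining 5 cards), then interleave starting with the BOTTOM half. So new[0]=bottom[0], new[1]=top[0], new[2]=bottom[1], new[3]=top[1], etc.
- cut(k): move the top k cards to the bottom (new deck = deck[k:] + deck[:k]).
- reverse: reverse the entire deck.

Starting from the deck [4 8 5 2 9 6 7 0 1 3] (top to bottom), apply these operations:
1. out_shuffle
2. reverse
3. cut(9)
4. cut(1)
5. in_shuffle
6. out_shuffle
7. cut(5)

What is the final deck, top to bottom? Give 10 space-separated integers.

After op 1 (out_shuffle): [4 6 8 7 5 0 2 1 9 3]
After op 2 (reverse): [3 9 1 2 0 5 7 8 6 4]
After op 3 (cut(9)): [4 3 9 1 2 0 5 7 8 6]
After op 4 (cut(1)): [3 9 1 2 0 5 7 8 6 4]
After op 5 (in_shuffle): [5 3 7 9 8 1 6 2 4 0]
After op 6 (out_shuffle): [5 1 3 6 7 2 9 4 8 0]
After op 7 (cut(5)): [2 9 4 8 0 5 1 3 6 7]

Answer: 2 9 4 8 0 5 1 3 6 7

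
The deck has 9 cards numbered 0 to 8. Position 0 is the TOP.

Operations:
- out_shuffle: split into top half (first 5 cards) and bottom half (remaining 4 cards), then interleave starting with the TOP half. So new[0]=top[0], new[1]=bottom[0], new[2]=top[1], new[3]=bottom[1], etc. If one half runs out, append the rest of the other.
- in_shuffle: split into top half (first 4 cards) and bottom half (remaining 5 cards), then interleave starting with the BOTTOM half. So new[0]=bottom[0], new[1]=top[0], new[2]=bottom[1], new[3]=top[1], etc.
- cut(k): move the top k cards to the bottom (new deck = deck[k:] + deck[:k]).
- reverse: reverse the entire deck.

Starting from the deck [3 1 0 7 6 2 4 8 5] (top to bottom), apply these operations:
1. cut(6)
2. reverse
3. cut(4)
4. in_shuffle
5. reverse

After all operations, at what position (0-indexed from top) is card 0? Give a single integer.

Answer: 0

Derivation:
After op 1 (cut(6)): [4 8 5 3 1 0 7 6 2]
After op 2 (reverse): [2 6 7 0 1 3 5 8 4]
After op 3 (cut(4)): [1 3 5 8 4 2 6 7 0]
After op 4 (in_shuffle): [4 1 2 3 6 5 7 8 0]
After op 5 (reverse): [0 8 7 5 6 3 2 1 4]
Card 0 is at position 0.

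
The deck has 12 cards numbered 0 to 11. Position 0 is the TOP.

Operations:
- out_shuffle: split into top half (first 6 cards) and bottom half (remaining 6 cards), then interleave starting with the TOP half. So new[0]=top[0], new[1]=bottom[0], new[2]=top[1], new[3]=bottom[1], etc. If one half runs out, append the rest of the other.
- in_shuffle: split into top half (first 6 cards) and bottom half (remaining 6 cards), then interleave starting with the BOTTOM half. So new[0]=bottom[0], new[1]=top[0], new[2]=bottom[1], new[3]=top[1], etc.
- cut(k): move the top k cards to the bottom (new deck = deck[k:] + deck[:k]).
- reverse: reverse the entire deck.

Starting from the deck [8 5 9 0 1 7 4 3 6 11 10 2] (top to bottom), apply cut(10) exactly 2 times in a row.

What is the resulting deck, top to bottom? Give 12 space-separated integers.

After op 1 (cut(10)): [10 2 8 5 9 0 1 7 4 3 6 11]
After op 2 (cut(10)): [6 11 10 2 8 5 9 0 1 7 4 3]

Answer: 6 11 10 2 8 5 9 0 1 7 4 3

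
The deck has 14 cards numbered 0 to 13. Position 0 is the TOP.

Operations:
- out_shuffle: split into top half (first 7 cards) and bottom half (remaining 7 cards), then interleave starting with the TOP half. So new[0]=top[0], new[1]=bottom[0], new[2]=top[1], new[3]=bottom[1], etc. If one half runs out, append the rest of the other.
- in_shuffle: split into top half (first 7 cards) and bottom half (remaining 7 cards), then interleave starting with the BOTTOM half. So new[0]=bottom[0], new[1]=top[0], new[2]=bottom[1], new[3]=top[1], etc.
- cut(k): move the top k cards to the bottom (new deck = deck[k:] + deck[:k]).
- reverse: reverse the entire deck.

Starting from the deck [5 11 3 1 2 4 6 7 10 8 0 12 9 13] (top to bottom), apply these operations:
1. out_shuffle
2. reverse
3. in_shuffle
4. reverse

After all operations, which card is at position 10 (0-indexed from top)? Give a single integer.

Answer: 6

Derivation:
After op 1 (out_shuffle): [5 7 11 10 3 8 1 0 2 12 4 9 6 13]
After op 2 (reverse): [13 6 9 4 12 2 0 1 8 3 10 11 7 5]
After op 3 (in_shuffle): [1 13 8 6 3 9 10 4 11 12 7 2 5 0]
After op 4 (reverse): [0 5 2 7 12 11 4 10 9 3 6 8 13 1]
Position 10: card 6.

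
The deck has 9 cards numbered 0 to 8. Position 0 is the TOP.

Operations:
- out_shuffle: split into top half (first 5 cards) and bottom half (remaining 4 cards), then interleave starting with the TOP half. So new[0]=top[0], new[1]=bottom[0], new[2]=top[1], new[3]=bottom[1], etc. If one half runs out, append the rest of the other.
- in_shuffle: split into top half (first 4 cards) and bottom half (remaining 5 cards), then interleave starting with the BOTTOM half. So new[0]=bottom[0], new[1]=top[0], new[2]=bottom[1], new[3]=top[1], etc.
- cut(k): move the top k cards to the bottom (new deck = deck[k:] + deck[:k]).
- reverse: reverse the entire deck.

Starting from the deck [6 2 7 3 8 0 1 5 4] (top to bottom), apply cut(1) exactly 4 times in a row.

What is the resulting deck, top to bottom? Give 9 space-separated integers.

After op 1 (cut(1)): [2 7 3 8 0 1 5 4 6]
After op 2 (cut(1)): [7 3 8 0 1 5 4 6 2]
After op 3 (cut(1)): [3 8 0 1 5 4 6 2 7]
After op 4 (cut(1)): [8 0 1 5 4 6 2 7 3]

Answer: 8 0 1 5 4 6 2 7 3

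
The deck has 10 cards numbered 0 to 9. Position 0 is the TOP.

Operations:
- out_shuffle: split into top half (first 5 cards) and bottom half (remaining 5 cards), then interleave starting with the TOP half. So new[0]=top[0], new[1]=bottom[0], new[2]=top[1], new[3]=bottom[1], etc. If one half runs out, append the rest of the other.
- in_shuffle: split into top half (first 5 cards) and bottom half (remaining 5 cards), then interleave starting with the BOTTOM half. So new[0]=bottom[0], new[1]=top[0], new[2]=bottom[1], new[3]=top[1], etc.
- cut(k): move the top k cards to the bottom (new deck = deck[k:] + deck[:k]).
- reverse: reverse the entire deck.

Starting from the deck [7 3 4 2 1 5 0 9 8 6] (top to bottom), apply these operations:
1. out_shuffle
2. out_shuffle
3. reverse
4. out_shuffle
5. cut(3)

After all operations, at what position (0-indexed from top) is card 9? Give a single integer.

After op 1 (out_shuffle): [7 5 3 0 4 9 2 8 1 6]
After op 2 (out_shuffle): [7 9 5 2 3 8 0 1 4 6]
After op 3 (reverse): [6 4 1 0 8 3 2 5 9 7]
After op 4 (out_shuffle): [6 3 4 2 1 5 0 9 8 7]
After op 5 (cut(3)): [2 1 5 0 9 8 7 6 3 4]
Card 9 is at position 4.

Answer: 4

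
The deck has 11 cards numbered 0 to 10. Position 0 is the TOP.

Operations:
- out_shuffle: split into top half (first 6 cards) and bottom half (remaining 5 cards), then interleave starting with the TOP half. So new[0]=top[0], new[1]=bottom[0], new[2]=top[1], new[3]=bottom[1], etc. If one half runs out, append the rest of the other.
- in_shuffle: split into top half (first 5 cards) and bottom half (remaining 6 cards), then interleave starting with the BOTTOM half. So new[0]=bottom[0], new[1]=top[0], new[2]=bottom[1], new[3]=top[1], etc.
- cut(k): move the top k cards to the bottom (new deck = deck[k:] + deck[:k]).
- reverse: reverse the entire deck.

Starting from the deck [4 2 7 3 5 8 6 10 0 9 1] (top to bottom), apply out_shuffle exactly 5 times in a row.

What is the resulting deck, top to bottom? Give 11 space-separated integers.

After op 1 (out_shuffle): [4 6 2 10 7 0 3 9 5 1 8]
After op 2 (out_shuffle): [4 3 6 9 2 5 10 1 7 8 0]
After op 3 (out_shuffle): [4 10 3 1 6 7 9 8 2 0 5]
After op 4 (out_shuffle): [4 9 10 8 3 2 1 0 6 5 7]
After op 5 (out_shuffle): [4 1 9 0 10 6 8 5 3 7 2]

Answer: 4 1 9 0 10 6 8 5 3 7 2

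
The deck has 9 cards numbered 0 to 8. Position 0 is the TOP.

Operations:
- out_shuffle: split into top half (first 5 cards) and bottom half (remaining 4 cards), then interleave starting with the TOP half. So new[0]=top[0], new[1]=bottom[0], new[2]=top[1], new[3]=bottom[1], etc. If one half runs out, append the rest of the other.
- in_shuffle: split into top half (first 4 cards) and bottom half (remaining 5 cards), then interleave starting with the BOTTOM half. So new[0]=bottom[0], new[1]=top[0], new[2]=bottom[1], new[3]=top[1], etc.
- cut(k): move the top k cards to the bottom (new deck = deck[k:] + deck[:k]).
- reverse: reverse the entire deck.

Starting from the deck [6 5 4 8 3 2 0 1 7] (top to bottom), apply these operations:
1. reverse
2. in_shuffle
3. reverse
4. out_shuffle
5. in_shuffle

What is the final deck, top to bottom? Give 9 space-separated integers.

Answer: 5 6 7 1 0 2 3 8 4

Derivation:
After op 1 (reverse): [7 1 0 2 3 8 4 5 6]
After op 2 (in_shuffle): [3 7 8 1 4 0 5 2 6]
After op 3 (reverse): [6 2 5 0 4 1 8 7 3]
After op 4 (out_shuffle): [6 1 2 8 5 7 0 3 4]
After op 5 (in_shuffle): [5 6 7 1 0 2 3 8 4]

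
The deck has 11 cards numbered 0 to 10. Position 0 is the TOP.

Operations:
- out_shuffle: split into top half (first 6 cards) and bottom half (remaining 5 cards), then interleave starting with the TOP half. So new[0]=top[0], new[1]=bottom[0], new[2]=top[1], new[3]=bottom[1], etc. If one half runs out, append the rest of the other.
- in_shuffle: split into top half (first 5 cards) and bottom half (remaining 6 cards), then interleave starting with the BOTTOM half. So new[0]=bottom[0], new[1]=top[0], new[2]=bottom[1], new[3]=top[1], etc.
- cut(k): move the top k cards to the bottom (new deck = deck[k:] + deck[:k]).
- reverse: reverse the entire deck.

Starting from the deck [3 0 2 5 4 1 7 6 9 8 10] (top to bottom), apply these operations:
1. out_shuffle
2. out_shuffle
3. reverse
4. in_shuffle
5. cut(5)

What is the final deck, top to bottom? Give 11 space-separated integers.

After op 1 (out_shuffle): [3 7 0 6 2 9 5 8 4 10 1]
After op 2 (out_shuffle): [3 5 7 8 0 4 6 10 2 1 9]
After op 3 (reverse): [9 1 2 10 6 4 0 8 7 5 3]
After op 4 (in_shuffle): [4 9 0 1 8 2 7 10 5 6 3]
After op 5 (cut(5)): [2 7 10 5 6 3 4 9 0 1 8]

Answer: 2 7 10 5 6 3 4 9 0 1 8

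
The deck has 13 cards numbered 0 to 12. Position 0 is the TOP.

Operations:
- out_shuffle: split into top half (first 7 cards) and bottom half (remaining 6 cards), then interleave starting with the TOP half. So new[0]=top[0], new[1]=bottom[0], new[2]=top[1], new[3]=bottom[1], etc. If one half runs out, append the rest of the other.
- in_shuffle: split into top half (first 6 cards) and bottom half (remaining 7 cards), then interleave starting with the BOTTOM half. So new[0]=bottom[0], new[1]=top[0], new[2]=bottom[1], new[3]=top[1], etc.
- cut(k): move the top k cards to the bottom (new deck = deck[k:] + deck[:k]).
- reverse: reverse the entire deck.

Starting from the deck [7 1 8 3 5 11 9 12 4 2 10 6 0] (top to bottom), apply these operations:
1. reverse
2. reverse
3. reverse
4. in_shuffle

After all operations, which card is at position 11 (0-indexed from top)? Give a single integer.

Answer: 12

Derivation:
After op 1 (reverse): [0 6 10 2 4 12 9 11 5 3 8 1 7]
After op 2 (reverse): [7 1 8 3 5 11 9 12 4 2 10 6 0]
After op 3 (reverse): [0 6 10 2 4 12 9 11 5 3 8 1 7]
After op 4 (in_shuffle): [9 0 11 6 5 10 3 2 8 4 1 12 7]
Position 11: card 12.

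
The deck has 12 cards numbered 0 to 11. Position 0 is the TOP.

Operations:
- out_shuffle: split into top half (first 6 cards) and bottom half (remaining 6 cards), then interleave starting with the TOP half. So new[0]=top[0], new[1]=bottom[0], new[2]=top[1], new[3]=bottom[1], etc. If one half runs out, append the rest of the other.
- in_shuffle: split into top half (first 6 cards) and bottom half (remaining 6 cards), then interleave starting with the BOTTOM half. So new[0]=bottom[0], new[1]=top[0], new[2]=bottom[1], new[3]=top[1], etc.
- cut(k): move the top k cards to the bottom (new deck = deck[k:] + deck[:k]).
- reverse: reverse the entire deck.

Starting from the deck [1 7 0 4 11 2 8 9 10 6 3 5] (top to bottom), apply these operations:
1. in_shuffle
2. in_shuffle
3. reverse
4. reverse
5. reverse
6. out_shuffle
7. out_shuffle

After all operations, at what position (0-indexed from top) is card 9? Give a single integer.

Answer: 2

Derivation:
After op 1 (in_shuffle): [8 1 9 7 10 0 6 4 3 11 5 2]
After op 2 (in_shuffle): [6 8 4 1 3 9 11 7 5 10 2 0]
After op 3 (reverse): [0 2 10 5 7 11 9 3 1 4 8 6]
After op 4 (reverse): [6 8 4 1 3 9 11 7 5 10 2 0]
After op 5 (reverse): [0 2 10 5 7 11 9 3 1 4 8 6]
After op 6 (out_shuffle): [0 9 2 3 10 1 5 4 7 8 11 6]
After op 7 (out_shuffle): [0 5 9 4 2 7 3 8 10 11 1 6]
Card 9 is at position 2.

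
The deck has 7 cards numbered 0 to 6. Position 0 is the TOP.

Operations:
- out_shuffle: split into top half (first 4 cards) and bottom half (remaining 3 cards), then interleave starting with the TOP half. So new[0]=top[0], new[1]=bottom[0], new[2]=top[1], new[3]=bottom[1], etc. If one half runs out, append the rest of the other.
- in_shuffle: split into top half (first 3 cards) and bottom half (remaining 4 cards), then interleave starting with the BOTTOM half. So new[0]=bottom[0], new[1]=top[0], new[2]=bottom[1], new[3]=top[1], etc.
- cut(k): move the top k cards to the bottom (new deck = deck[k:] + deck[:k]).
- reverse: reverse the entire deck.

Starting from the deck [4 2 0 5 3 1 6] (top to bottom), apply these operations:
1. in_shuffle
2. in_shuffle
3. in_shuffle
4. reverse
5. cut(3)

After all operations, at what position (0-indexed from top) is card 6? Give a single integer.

Answer: 4

Derivation:
After op 1 (in_shuffle): [5 4 3 2 1 0 6]
After op 2 (in_shuffle): [2 5 1 4 0 3 6]
After op 3 (in_shuffle): [4 2 0 5 3 1 6]
After op 4 (reverse): [6 1 3 5 0 2 4]
After op 5 (cut(3)): [5 0 2 4 6 1 3]
Card 6 is at position 4.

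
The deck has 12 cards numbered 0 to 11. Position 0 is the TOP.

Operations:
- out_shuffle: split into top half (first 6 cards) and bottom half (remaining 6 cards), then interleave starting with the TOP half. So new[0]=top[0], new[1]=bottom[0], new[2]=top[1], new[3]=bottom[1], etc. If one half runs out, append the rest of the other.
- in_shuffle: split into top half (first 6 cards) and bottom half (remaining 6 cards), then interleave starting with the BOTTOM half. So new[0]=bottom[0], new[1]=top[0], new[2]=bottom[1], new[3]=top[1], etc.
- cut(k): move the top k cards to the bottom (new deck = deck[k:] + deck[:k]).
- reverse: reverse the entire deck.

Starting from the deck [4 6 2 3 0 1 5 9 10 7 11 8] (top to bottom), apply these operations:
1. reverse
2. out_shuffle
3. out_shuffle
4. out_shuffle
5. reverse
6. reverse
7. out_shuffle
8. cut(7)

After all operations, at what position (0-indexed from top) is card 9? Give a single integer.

After op 1 (reverse): [8 11 7 10 9 5 1 0 3 2 6 4]
After op 2 (out_shuffle): [8 1 11 0 7 3 10 2 9 6 5 4]
After op 3 (out_shuffle): [8 10 1 2 11 9 0 6 7 5 3 4]
After op 4 (out_shuffle): [8 0 10 6 1 7 2 5 11 3 9 4]
After op 5 (reverse): [4 9 3 11 5 2 7 1 6 10 0 8]
After op 6 (reverse): [8 0 10 6 1 7 2 5 11 3 9 4]
After op 7 (out_shuffle): [8 2 0 5 10 11 6 3 1 9 7 4]
After op 8 (cut(7)): [3 1 9 7 4 8 2 0 5 10 11 6]
Card 9 is at position 2.

Answer: 2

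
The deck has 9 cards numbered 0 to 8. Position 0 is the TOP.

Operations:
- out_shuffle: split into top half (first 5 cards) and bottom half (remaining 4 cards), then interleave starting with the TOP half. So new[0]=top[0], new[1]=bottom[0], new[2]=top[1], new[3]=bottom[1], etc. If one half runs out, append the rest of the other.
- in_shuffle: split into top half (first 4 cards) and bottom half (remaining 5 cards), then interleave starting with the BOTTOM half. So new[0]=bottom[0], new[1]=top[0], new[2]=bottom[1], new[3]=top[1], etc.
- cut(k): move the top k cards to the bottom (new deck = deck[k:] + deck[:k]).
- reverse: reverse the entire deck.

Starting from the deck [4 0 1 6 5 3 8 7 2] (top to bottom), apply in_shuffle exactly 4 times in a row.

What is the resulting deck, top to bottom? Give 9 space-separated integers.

After op 1 (in_shuffle): [5 4 3 0 8 1 7 6 2]
After op 2 (in_shuffle): [8 5 1 4 7 3 6 0 2]
After op 3 (in_shuffle): [7 8 3 5 6 1 0 4 2]
After op 4 (in_shuffle): [6 7 1 8 0 3 4 5 2]

Answer: 6 7 1 8 0 3 4 5 2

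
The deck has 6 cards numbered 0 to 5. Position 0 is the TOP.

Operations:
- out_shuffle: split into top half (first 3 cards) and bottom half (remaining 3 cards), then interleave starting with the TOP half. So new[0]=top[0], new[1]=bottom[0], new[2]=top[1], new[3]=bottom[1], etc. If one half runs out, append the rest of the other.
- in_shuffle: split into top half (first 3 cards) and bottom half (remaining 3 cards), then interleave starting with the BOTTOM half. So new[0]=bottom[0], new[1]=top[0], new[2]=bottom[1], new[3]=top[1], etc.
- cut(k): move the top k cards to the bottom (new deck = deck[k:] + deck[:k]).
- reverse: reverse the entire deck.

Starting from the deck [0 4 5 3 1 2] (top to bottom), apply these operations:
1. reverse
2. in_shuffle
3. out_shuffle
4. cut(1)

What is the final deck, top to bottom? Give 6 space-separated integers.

Answer: 1 2 0 4 3 5

Derivation:
After op 1 (reverse): [2 1 3 5 4 0]
After op 2 (in_shuffle): [5 2 4 1 0 3]
After op 3 (out_shuffle): [5 1 2 0 4 3]
After op 4 (cut(1)): [1 2 0 4 3 5]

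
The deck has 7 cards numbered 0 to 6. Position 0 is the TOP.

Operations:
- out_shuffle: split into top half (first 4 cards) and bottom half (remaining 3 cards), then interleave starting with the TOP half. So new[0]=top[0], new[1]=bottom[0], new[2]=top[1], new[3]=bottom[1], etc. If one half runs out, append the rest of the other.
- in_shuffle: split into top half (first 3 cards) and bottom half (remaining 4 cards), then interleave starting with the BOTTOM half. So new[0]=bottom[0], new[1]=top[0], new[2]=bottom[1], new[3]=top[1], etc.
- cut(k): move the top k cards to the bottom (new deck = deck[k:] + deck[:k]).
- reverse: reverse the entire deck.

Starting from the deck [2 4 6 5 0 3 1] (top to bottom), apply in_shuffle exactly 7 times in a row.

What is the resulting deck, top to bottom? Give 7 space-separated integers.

After op 1 (in_shuffle): [5 2 0 4 3 6 1]
After op 2 (in_shuffle): [4 5 3 2 6 0 1]
After op 3 (in_shuffle): [2 4 6 5 0 3 1]
After op 4 (in_shuffle): [5 2 0 4 3 6 1]
After op 5 (in_shuffle): [4 5 3 2 6 0 1]
After op 6 (in_shuffle): [2 4 6 5 0 3 1]
After op 7 (in_shuffle): [5 2 0 4 3 6 1]

Answer: 5 2 0 4 3 6 1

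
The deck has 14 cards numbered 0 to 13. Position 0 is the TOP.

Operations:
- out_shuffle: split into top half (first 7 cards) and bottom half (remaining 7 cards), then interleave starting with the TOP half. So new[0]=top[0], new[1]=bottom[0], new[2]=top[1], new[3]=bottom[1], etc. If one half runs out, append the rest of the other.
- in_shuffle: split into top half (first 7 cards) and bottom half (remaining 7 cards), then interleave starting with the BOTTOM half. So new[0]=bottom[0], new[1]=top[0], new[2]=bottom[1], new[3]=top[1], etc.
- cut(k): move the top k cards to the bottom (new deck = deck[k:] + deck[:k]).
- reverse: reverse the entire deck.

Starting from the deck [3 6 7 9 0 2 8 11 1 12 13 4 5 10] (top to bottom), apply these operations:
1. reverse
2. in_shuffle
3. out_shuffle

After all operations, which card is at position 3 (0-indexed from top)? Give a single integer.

Answer: 7

Derivation:
After op 1 (reverse): [10 5 4 13 12 1 11 8 2 0 9 7 6 3]
After op 2 (in_shuffle): [8 10 2 5 0 4 9 13 7 12 6 1 3 11]
After op 3 (out_shuffle): [8 13 10 7 2 12 5 6 0 1 4 3 9 11]
Position 3: card 7.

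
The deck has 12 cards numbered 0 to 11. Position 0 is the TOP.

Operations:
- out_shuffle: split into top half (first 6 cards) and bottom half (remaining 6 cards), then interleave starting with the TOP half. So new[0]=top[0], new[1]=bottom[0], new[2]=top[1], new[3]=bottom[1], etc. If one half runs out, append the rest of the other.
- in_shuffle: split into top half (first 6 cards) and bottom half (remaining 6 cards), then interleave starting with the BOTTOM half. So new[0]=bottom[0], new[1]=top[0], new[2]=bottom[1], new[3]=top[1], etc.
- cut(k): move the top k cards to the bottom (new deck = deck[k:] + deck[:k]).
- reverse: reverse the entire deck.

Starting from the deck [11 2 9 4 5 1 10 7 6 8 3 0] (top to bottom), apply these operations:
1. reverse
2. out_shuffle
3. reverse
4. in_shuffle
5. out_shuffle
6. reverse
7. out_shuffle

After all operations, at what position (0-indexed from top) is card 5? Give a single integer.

Answer: 6

Derivation:
After op 1 (reverse): [0 3 8 6 7 10 1 5 4 9 2 11]
After op 2 (out_shuffle): [0 1 3 5 8 4 6 9 7 2 10 11]
After op 3 (reverse): [11 10 2 7 9 6 4 8 5 3 1 0]
After op 4 (in_shuffle): [4 11 8 10 5 2 3 7 1 9 0 6]
After op 5 (out_shuffle): [4 3 11 7 8 1 10 9 5 0 2 6]
After op 6 (reverse): [6 2 0 5 9 10 1 8 7 11 3 4]
After op 7 (out_shuffle): [6 1 2 8 0 7 5 11 9 3 10 4]
Card 5 is at position 6.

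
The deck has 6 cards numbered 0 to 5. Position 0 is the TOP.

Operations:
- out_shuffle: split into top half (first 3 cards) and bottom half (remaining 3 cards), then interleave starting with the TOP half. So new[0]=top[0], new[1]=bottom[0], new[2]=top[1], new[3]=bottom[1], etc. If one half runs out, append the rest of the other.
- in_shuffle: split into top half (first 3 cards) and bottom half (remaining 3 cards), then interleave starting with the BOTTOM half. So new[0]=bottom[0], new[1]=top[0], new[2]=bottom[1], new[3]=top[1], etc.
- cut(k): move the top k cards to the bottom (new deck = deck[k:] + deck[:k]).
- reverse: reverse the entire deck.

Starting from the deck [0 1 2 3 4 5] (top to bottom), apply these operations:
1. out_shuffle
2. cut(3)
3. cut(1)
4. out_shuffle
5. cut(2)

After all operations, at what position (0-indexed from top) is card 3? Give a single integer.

Answer: 5

Derivation:
After op 1 (out_shuffle): [0 3 1 4 2 5]
After op 2 (cut(3)): [4 2 5 0 3 1]
After op 3 (cut(1)): [2 5 0 3 1 4]
After op 4 (out_shuffle): [2 3 5 1 0 4]
After op 5 (cut(2)): [5 1 0 4 2 3]
Card 3 is at position 5.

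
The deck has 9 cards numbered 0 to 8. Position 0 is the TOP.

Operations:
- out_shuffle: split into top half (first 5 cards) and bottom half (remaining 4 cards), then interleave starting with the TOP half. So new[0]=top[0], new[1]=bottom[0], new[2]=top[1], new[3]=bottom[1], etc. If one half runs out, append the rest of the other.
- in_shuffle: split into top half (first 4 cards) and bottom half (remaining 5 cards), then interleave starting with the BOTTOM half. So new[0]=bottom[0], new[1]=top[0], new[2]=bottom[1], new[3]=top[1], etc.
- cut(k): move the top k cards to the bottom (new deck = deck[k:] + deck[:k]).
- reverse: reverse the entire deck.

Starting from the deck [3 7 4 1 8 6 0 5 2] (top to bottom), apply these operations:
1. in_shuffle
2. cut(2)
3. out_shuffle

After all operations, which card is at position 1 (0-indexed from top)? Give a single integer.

After op 1 (in_shuffle): [8 3 6 7 0 4 5 1 2]
After op 2 (cut(2)): [6 7 0 4 5 1 2 8 3]
After op 3 (out_shuffle): [6 1 7 2 0 8 4 3 5]
Position 1: card 1.

Answer: 1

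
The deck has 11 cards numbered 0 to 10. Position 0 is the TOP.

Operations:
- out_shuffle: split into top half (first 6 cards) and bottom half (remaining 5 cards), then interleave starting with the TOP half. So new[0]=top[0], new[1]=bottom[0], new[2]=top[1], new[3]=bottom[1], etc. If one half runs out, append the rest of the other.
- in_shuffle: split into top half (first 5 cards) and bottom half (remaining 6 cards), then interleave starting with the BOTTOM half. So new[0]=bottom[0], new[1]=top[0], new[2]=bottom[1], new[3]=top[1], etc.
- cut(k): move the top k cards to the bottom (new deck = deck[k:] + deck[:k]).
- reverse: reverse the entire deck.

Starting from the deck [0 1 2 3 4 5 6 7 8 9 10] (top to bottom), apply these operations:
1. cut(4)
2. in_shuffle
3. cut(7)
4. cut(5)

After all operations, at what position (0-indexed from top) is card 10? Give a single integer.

Answer: 1

Derivation:
After op 1 (cut(4)): [4 5 6 7 8 9 10 0 1 2 3]
After op 2 (in_shuffle): [9 4 10 5 0 6 1 7 2 8 3]
After op 3 (cut(7)): [7 2 8 3 9 4 10 5 0 6 1]
After op 4 (cut(5)): [4 10 5 0 6 1 7 2 8 3 9]
Card 10 is at position 1.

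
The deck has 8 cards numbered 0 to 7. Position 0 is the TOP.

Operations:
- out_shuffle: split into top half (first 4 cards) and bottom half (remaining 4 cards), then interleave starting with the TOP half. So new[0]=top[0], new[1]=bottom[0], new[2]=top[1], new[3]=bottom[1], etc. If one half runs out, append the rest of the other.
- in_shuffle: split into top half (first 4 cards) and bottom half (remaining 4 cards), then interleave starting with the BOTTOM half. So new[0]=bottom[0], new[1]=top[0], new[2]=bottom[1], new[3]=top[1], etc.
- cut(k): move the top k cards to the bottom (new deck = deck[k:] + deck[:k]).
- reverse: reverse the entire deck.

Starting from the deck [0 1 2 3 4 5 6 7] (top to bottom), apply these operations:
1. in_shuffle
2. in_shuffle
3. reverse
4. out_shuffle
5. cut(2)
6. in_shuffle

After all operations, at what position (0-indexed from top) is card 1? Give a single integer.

After op 1 (in_shuffle): [4 0 5 1 6 2 7 3]
After op 2 (in_shuffle): [6 4 2 0 7 5 3 1]
After op 3 (reverse): [1 3 5 7 0 2 4 6]
After op 4 (out_shuffle): [1 0 3 2 5 4 7 6]
After op 5 (cut(2)): [3 2 5 4 7 6 1 0]
After op 6 (in_shuffle): [7 3 6 2 1 5 0 4]
Card 1 is at position 4.

Answer: 4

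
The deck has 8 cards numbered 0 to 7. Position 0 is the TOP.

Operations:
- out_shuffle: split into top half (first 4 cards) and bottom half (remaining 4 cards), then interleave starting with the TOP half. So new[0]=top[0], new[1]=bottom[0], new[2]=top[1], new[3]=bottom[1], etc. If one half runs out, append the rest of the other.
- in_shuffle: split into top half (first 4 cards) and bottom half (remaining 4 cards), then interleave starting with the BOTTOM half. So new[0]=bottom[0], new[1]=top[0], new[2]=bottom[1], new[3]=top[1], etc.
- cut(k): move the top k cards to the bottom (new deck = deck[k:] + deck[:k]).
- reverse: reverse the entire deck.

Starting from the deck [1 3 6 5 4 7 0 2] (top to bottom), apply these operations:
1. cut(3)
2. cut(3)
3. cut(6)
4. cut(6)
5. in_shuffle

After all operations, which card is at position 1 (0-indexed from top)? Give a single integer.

Answer: 6

Derivation:
After op 1 (cut(3)): [5 4 7 0 2 1 3 6]
After op 2 (cut(3)): [0 2 1 3 6 5 4 7]
After op 3 (cut(6)): [4 7 0 2 1 3 6 5]
After op 4 (cut(6)): [6 5 4 7 0 2 1 3]
After op 5 (in_shuffle): [0 6 2 5 1 4 3 7]
Position 1: card 6.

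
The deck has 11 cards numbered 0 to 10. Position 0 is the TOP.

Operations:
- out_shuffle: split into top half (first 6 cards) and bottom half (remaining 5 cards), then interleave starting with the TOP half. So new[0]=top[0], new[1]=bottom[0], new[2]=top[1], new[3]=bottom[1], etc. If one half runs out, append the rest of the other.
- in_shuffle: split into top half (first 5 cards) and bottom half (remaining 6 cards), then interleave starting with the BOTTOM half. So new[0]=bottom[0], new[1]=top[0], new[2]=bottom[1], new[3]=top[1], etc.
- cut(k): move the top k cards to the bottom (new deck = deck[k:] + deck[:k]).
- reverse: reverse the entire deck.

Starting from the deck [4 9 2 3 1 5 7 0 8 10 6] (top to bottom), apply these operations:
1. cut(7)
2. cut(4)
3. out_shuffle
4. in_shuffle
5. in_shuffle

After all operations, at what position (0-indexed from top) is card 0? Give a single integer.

Answer: 4

Derivation:
After op 1 (cut(7)): [0 8 10 6 4 9 2 3 1 5 7]
After op 2 (cut(4)): [4 9 2 3 1 5 7 0 8 10 6]
After op 3 (out_shuffle): [4 7 9 0 2 8 3 10 1 6 5]
After op 4 (in_shuffle): [8 4 3 7 10 9 1 0 6 2 5]
After op 5 (in_shuffle): [9 8 1 4 0 3 6 7 2 10 5]
Card 0 is at position 4.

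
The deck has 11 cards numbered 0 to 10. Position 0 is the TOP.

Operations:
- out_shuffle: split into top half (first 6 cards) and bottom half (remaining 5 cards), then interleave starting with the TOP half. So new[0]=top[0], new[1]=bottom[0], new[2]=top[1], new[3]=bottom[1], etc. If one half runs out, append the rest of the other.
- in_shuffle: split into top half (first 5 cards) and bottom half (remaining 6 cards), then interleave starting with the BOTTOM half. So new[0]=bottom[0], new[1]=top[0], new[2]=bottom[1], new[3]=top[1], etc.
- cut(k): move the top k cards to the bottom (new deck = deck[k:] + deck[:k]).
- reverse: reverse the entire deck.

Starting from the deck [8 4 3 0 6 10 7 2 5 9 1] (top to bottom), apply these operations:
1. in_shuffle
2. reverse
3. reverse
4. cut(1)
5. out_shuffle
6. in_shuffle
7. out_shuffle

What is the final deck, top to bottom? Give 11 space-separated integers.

After op 1 (in_shuffle): [10 8 7 4 2 3 5 0 9 6 1]
After op 2 (reverse): [1 6 9 0 5 3 2 4 7 8 10]
After op 3 (reverse): [10 8 7 4 2 3 5 0 9 6 1]
After op 4 (cut(1)): [8 7 4 2 3 5 0 9 6 1 10]
After op 5 (out_shuffle): [8 0 7 9 4 6 2 1 3 10 5]
After op 6 (in_shuffle): [6 8 2 0 1 7 3 9 10 4 5]
After op 7 (out_shuffle): [6 3 8 9 2 10 0 4 1 5 7]

Answer: 6 3 8 9 2 10 0 4 1 5 7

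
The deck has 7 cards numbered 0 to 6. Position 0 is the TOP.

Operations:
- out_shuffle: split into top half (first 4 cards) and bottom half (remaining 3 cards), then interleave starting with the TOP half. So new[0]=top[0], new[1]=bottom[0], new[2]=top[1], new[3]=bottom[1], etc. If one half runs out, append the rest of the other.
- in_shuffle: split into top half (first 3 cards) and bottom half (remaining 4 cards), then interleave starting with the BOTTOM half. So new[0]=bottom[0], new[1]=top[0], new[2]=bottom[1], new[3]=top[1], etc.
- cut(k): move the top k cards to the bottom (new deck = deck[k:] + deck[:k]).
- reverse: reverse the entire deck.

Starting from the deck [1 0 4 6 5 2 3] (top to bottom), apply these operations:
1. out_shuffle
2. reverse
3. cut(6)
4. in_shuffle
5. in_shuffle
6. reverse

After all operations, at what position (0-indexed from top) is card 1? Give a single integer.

After op 1 (out_shuffle): [1 5 0 2 4 3 6]
After op 2 (reverse): [6 3 4 2 0 5 1]
After op 3 (cut(6)): [1 6 3 4 2 0 5]
After op 4 (in_shuffle): [4 1 2 6 0 3 5]
After op 5 (in_shuffle): [6 4 0 1 3 2 5]
After op 6 (reverse): [5 2 3 1 0 4 6]
Card 1 is at position 3.

Answer: 3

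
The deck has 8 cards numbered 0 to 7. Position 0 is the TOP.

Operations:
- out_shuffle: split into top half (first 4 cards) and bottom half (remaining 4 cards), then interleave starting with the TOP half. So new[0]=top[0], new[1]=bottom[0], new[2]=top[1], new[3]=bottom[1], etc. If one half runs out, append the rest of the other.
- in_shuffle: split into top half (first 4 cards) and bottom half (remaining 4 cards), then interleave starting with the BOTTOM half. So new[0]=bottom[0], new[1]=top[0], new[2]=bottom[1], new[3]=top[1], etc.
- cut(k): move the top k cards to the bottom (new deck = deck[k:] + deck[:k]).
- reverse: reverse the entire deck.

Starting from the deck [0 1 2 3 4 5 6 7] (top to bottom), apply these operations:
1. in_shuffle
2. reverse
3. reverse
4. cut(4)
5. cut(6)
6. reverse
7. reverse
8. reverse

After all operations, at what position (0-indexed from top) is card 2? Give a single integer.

Answer: 4

Derivation:
After op 1 (in_shuffle): [4 0 5 1 6 2 7 3]
After op 2 (reverse): [3 7 2 6 1 5 0 4]
After op 3 (reverse): [4 0 5 1 6 2 7 3]
After op 4 (cut(4)): [6 2 7 3 4 0 5 1]
After op 5 (cut(6)): [5 1 6 2 7 3 4 0]
After op 6 (reverse): [0 4 3 7 2 6 1 5]
After op 7 (reverse): [5 1 6 2 7 3 4 0]
After op 8 (reverse): [0 4 3 7 2 6 1 5]
Card 2 is at position 4.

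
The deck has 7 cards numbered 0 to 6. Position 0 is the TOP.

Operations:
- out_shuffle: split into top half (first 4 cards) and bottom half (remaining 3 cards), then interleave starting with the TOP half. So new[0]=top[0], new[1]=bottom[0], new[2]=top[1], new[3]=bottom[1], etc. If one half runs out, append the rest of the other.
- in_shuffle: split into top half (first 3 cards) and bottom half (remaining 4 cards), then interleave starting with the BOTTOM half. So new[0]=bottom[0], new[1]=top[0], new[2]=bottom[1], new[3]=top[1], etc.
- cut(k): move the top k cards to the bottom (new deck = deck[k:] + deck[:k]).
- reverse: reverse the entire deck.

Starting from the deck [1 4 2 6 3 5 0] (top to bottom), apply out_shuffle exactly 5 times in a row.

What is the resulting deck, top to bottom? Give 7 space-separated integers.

After op 1 (out_shuffle): [1 3 4 5 2 0 6]
After op 2 (out_shuffle): [1 2 3 0 4 6 5]
After op 3 (out_shuffle): [1 4 2 6 3 5 0]
After op 4 (out_shuffle): [1 3 4 5 2 0 6]
After op 5 (out_shuffle): [1 2 3 0 4 6 5]

Answer: 1 2 3 0 4 6 5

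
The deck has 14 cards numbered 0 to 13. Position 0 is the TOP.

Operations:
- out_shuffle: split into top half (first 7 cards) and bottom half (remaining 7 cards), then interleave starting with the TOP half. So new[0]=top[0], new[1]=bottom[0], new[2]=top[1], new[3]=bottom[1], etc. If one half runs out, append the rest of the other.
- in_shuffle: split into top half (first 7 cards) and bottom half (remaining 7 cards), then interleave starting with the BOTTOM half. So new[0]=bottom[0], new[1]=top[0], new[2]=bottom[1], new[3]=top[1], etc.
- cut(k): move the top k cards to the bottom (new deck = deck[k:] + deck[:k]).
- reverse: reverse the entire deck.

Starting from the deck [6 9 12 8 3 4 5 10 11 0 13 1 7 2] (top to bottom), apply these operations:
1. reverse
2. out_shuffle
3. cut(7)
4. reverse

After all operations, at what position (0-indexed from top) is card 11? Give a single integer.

After op 1 (reverse): [2 7 1 13 0 11 10 5 4 3 8 12 9 6]
After op 2 (out_shuffle): [2 5 7 4 1 3 13 8 0 12 11 9 10 6]
After op 3 (cut(7)): [8 0 12 11 9 10 6 2 5 7 4 1 3 13]
After op 4 (reverse): [13 3 1 4 7 5 2 6 10 9 11 12 0 8]
Card 11 is at position 10.

Answer: 10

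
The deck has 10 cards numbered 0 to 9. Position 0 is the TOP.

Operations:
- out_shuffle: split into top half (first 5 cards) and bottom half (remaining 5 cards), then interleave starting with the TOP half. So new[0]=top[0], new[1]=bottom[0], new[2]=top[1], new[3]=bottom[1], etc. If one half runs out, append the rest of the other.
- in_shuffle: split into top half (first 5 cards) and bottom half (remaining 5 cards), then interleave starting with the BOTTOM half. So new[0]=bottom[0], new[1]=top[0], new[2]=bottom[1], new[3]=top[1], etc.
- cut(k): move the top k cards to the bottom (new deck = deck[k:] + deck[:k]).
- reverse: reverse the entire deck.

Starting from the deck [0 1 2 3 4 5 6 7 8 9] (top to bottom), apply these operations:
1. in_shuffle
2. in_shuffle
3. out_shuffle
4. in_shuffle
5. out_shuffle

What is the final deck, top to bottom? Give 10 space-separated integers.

After op 1 (in_shuffle): [5 0 6 1 7 2 8 3 9 4]
After op 2 (in_shuffle): [2 5 8 0 3 6 9 1 4 7]
After op 3 (out_shuffle): [2 6 5 9 8 1 0 4 3 7]
After op 4 (in_shuffle): [1 2 0 6 4 5 3 9 7 8]
After op 5 (out_shuffle): [1 5 2 3 0 9 6 7 4 8]

Answer: 1 5 2 3 0 9 6 7 4 8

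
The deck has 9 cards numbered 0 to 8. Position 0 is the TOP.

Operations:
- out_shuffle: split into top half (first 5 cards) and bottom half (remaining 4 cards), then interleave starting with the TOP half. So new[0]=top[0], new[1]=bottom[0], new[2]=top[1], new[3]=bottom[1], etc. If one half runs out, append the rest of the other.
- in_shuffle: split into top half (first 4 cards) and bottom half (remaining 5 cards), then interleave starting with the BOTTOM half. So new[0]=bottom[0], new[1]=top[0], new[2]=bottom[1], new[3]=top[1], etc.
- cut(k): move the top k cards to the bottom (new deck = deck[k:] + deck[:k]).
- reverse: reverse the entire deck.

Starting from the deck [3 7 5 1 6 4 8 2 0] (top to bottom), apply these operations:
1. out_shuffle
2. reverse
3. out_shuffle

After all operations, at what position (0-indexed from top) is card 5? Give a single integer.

After op 1 (out_shuffle): [3 4 7 8 5 2 1 0 6]
After op 2 (reverse): [6 0 1 2 5 8 7 4 3]
After op 3 (out_shuffle): [6 8 0 7 1 4 2 3 5]
Card 5 is at position 8.

Answer: 8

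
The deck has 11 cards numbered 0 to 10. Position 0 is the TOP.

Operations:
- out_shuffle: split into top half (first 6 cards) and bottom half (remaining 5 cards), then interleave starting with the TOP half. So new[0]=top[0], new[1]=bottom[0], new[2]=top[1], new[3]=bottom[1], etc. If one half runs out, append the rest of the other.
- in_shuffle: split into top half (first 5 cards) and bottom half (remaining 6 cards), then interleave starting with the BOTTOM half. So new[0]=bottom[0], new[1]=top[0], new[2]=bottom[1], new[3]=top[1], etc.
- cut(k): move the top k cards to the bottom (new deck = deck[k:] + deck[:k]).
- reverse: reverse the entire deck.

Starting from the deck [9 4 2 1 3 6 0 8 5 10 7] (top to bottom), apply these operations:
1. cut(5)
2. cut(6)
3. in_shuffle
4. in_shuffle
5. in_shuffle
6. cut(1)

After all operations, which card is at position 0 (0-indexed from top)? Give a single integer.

Answer: 2

Derivation:
After op 1 (cut(5)): [6 0 8 5 10 7 9 4 2 1 3]
After op 2 (cut(6)): [9 4 2 1 3 6 0 8 5 10 7]
After op 3 (in_shuffle): [6 9 0 4 8 2 5 1 10 3 7]
After op 4 (in_shuffle): [2 6 5 9 1 0 10 4 3 8 7]
After op 5 (in_shuffle): [0 2 10 6 4 5 3 9 8 1 7]
After op 6 (cut(1)): [2 10 6 4 5 3 9 8 1 7 0]
Position 0: card 2.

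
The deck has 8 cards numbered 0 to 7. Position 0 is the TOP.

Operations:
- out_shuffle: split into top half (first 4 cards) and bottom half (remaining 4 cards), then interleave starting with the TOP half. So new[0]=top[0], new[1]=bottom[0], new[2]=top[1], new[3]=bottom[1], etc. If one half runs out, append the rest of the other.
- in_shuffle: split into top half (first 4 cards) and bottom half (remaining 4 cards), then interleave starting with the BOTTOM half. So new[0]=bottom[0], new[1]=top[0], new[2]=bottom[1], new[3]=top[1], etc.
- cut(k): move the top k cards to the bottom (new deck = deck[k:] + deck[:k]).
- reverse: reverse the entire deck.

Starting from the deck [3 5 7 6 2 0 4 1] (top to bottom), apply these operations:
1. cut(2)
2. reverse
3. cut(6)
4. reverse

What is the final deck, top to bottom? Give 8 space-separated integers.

After op 1 (cut(2)): [7 6 2 0 4 1 3 5]
After op 2 (reverse): [5 3 1 4 0 2 6 7]
After op 3 (cut(6)): [6 7 5 3 1 4 0 2]
After op 4 (reverse): [2 0 4 1 3 5 7 6]

Answer: 2 0 4 1 3 5 7 6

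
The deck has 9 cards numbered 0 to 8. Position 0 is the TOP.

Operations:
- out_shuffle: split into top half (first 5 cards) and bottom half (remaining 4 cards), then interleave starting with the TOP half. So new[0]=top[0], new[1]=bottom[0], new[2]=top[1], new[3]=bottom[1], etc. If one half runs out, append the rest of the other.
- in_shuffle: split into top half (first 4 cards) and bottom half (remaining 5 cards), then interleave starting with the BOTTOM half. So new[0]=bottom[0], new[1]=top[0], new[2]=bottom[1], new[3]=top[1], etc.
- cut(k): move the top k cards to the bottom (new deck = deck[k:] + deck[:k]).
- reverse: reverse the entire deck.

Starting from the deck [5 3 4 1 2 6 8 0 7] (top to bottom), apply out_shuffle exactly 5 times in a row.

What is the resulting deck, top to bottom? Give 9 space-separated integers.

Answer: 5 4 2 8 7 3 1 6 0

Derivation:
After op 1 (out_shuffle): [5 6 3 8 4 0 1 7 2]
After op 2 (out_shuffle): [5 0 6 1 3 7 8 2 4]
After op 3 (out_shuffle): [5 7 0 8 6 2 1 4 3]
After op 4 (out_shuffle): [5 2 7 1 0 4 8 3 6]
After op 5 (out_shuffle): [5 4 2 8 7 3 1 6 0]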